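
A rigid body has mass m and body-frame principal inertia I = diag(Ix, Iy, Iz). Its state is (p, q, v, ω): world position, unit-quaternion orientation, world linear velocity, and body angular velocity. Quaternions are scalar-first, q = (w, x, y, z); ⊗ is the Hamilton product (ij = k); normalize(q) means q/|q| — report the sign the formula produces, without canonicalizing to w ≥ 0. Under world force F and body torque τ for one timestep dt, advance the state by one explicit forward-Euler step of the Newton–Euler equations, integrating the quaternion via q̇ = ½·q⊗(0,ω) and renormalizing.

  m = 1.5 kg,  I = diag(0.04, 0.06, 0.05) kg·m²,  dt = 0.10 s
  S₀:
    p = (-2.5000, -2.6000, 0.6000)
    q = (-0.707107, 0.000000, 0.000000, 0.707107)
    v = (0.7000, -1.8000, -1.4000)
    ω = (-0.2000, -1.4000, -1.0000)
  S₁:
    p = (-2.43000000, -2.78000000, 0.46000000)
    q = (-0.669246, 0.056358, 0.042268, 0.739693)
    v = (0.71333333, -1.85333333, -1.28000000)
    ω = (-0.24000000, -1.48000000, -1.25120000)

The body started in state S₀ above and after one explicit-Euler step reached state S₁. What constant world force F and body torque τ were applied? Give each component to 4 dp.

rate change Δω = (-0.04000000, -0.08000000, -0.25120000)
ω₀×(Iω₀) = (-0.0140, -0.0020, 0.0056)
I·α + gyro = (-0.0300, -0.0500, -0.1200)
velocity change Δv = (0.01333333, -0.05333333, 0.12000000)
F = m·Δv/dt = (0.2000, -0.8000, 1.8000)

F = (0.2000, -0.8000, 1.8000)
τ = (-0.0300, -0.0500, -0.1200)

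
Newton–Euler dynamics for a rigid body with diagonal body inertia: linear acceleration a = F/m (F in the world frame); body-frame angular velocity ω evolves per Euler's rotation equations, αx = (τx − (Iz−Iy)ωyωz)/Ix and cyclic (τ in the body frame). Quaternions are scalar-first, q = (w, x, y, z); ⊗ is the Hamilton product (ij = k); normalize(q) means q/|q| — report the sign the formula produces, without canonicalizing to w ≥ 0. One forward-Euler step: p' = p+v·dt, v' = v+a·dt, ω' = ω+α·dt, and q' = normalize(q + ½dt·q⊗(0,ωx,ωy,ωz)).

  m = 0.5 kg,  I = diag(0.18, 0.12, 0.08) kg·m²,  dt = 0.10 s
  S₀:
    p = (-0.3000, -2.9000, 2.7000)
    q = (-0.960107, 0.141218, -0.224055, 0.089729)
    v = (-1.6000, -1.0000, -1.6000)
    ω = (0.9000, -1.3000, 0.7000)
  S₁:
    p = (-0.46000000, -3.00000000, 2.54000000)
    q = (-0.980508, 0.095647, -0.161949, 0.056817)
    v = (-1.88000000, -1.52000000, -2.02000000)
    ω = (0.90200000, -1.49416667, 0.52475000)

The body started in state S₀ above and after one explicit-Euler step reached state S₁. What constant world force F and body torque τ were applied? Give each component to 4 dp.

F = (-1.4000, -2.6000, -2.1000)
τ = (0.0400, -0.1700, -0.0700)

velocity change Δv = (-0.28000000, -0.52000000, -0.42000000)
F = m·Δv/dt = (-1.4000, -2.6000, -2.1000)
Δω = ω₁−ω₀ = (0.00200000, -0.19416667, -0.17525000)
gyro term ω₀×Iω₀ = (0.0364, 0.0630, 0.0702)
τ = I·(Δω/dt) + ω₀×(Iω₀) = (0.0400, -0.1700, -0.0700)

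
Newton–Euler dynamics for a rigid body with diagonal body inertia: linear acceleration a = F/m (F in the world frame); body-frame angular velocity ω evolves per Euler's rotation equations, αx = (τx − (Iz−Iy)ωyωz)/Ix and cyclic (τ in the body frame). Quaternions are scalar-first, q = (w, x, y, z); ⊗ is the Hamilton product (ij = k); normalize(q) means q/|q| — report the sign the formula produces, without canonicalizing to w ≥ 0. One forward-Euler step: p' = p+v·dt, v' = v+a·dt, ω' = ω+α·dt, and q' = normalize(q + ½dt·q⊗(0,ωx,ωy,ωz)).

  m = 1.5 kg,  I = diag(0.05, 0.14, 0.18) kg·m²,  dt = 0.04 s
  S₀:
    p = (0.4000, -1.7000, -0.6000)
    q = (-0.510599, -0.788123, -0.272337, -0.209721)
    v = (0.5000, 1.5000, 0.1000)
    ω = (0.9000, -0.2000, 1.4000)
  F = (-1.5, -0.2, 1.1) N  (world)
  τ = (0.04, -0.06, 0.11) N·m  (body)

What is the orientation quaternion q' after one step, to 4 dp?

q⊗(0,ω) = (0.9484527, -0.8827551, 1.0167431, -0.3121107)
updated quaternion q' = (-0.4914, -0.8053, -0.2519, -0.2158)

q' = (-0.4914, -0.8053, -0.2519, -0.2158)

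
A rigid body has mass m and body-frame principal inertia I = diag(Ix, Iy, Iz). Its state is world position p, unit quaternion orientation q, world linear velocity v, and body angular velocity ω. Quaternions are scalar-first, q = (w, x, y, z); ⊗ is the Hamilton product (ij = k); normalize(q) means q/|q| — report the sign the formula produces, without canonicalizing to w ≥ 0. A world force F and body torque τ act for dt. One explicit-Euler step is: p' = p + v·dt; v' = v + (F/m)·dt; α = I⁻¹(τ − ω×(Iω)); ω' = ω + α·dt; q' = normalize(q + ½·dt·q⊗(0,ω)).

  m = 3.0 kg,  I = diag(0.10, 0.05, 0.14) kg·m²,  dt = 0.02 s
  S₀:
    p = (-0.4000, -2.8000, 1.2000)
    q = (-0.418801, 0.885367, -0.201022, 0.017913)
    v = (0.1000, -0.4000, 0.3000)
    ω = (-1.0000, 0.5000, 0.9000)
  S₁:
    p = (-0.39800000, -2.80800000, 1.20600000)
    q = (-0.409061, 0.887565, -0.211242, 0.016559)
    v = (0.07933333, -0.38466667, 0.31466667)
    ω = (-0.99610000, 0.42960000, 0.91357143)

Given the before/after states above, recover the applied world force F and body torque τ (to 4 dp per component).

F = (-3.1000, 2.3000, 2.2000)
τ = (0.0600, -0.1400, 0.1200)

Δv = v₁−v₀ = (-0.02066667, 0.01533333, 0.01466667)
F = m·Δv/dt = (-3.1000, 2.3000, 2.2000)
rate change Δω = (0.00390000, -0.07040000, 0.01357143)
precession coupling = (0.0405, 0.0360, 0.0250)
I·α + gyro = (0.0600, -0.1400, 0.1200)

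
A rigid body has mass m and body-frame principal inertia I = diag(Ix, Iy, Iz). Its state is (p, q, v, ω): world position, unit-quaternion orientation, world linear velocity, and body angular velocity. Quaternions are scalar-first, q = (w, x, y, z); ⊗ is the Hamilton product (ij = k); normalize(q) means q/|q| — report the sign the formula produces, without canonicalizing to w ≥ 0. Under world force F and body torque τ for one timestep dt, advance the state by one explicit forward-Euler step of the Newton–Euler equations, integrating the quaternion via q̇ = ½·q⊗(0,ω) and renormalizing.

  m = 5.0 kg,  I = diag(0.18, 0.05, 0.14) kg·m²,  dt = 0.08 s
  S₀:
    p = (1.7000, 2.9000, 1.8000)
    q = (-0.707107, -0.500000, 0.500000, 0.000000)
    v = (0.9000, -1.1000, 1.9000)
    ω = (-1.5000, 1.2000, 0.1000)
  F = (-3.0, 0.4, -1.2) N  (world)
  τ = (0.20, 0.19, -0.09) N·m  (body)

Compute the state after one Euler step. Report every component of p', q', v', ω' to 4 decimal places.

p' = (1.7720, 2.8120, 1.9520)
q' = (-0.7589, -0.4542, 0.4667, 0.0032)
v' = (0.8520, -1.0936, 1.8808)
ω' = (-1.4159, 1.5136, -0.0851)

linear accel F/m = (-0.6000, 0.0800, -0.2400)
p + v·dt = (1.7720, 2.8120, 1.9520)
new velocity v' = (0.8520, -1.0936, 1.8808)
ω×(Iω) gyroscopic = (0.0108, -0.0060, 0.2340)
(τ − ω×Iω)/I = (1.0511, 3.9200, -2.3143)
ω + α·dt = (-1.4159, 1.5136, -0.0851)
q⊗(0,ω) = (-1.3500000, 1.1106605, -0.7985284, 0.0792893)
updated quaternion q' = (-0.7589, -0.4542, 0.4667, 0.0032)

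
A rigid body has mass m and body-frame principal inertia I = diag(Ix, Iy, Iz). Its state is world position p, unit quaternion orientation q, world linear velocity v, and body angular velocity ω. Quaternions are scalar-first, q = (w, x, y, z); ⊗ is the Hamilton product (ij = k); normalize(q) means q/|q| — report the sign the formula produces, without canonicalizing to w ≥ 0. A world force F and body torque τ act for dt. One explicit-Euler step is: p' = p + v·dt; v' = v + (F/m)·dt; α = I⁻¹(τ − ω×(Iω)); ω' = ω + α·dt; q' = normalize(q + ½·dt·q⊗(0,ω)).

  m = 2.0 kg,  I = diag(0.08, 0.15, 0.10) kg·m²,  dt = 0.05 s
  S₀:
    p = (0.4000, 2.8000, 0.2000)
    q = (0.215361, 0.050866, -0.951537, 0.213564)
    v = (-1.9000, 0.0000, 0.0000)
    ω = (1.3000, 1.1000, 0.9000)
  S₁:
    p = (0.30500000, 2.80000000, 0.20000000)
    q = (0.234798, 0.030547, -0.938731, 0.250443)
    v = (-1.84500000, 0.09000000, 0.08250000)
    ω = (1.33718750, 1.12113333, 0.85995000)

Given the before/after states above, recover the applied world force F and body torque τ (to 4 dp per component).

F = (2.2000, 3.6000, 3.3000)
τ = (0.0100, 0.0400, 0.0200)

Δω = ω₁−ω₀ = (0.03718750, 0.02113333, -0.04005000)
precession coupling = (-0.0495, -0.0234, 0.1001)
I·α + gyro = (0.0100, 0.0400, 0.0200)
velocity change Δv = (0.05500000, 0.09000000, 0.08250000)
applied force F = (2.2000, 3.6000, 3.3000)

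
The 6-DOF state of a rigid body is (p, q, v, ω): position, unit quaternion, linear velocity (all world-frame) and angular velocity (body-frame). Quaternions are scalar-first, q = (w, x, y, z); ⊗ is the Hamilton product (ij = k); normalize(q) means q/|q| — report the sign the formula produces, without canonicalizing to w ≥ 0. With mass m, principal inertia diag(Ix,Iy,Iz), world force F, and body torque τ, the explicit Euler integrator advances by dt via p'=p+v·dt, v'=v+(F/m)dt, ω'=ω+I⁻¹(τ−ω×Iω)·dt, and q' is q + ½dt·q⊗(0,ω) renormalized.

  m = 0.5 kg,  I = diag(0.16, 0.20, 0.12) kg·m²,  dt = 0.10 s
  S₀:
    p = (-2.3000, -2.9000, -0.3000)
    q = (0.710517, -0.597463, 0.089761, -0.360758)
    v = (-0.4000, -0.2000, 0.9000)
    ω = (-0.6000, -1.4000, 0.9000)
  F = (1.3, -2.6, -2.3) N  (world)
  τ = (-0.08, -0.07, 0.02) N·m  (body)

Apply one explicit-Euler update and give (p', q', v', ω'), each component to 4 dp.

p' = (-2.3400, -2.9200, -0.2100)
q' = (0.7123, -0.6375, 0.0774, -0.2832)
v' = (-0.1400, -0.7200, 0.4400)
ω' = (-0.7130, -1.4242, 0.8887)

α = I⁻¹(τ − ω×Iω) = (-1.1300, -0.2420, -0.1133)
ω + α·dt = (-0.7130, -1.4242, 0.8887)
q⊗(0,ω) = (0.0918698, -0.8505865, -0.2405523, 1.5297701)
q' = normalize(q + ½dt·q⊗(0,ω)) = (0.7123, -0.6375, 0.0774, -0.2832)
linear accel F/m = (2.6000, -5.2000, -4.6000)
new position p' = (-2.3400, -2.9200, -0.2100)
v + (F/m)dt = (-0.1400, -0.7200, 0.4400)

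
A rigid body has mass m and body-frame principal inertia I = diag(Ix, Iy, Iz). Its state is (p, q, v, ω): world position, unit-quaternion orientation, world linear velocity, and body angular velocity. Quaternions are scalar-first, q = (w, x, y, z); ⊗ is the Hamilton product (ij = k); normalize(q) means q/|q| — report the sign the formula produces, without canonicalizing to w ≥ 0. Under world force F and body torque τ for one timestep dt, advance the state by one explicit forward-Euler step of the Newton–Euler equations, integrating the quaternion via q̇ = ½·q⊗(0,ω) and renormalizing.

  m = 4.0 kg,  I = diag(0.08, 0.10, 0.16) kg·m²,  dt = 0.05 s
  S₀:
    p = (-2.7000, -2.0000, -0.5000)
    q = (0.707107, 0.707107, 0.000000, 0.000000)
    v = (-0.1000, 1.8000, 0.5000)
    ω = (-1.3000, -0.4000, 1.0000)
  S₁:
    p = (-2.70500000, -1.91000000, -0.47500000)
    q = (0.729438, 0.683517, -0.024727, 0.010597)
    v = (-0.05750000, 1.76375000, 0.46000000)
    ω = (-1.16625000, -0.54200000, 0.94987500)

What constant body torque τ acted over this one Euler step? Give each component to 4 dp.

τ = (0.1900, -0.1800, -0.1500)

Δω = ω₁−ω₀ = (0.13375000, -0.14200000, -0.05012500)
precession coupling = (-0.0240, 0.1040, 0.0104)
I·α + gyro = (0.1900, -0.1800, -0.1500)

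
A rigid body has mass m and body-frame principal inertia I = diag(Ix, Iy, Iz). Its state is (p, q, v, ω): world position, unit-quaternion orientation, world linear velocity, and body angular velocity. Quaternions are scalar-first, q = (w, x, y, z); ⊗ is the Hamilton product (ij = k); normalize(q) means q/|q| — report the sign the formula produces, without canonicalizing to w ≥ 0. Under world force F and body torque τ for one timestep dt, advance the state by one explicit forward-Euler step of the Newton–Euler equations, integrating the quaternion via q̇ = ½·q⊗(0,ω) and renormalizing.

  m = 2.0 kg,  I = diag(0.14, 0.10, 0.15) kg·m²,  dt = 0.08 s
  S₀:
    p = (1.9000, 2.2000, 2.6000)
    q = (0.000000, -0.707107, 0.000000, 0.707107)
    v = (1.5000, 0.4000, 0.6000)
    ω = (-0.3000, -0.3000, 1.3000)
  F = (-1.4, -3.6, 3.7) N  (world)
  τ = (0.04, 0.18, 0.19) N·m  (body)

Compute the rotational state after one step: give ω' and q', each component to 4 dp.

ω' = (-0.2660, -0.1591, 1.4033)
q' = (-0.0452, -0.6976, 0.0282, 0.7145)

gyro term ω×Iω = (-0.0195, 0.0039, -0.0036)
angular accel α = (0.4250, 1.7610, 1.2907)
new body rate ω' = (-0.2660, -0.1591, 1.4033)
q⊗(0,ω) = (-1.1313712, 0.2121321, 0.7071070, 0.2121321)
q' = normalize(q + ½dt·q⊗(0,ω)) = (-0.0452, -0.6976, 0.0282, 0.7145)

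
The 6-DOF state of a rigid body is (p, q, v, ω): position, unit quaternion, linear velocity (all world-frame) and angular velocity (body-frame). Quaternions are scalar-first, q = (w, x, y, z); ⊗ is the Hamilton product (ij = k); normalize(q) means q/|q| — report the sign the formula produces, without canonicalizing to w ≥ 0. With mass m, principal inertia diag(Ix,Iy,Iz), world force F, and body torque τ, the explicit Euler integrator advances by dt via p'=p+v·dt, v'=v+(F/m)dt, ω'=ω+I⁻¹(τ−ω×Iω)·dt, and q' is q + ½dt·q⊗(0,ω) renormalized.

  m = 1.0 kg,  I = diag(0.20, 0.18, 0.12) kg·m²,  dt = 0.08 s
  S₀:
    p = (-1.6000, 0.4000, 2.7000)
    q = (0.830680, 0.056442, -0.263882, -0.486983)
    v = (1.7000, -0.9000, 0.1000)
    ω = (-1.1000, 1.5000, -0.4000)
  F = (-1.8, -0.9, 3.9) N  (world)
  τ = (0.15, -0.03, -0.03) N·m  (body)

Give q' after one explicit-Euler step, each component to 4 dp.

q' = (0.8388, 0.0532, -0.1912, -0.5070)

q⊗(0,ω) = (0.2631160, -0.0777207, 1.8042781, -0.5378792)
q' = normalize(q + ½dt·q⊗(0,ω)) = (0.8388, 0.0532, -0.1912, -0.5070)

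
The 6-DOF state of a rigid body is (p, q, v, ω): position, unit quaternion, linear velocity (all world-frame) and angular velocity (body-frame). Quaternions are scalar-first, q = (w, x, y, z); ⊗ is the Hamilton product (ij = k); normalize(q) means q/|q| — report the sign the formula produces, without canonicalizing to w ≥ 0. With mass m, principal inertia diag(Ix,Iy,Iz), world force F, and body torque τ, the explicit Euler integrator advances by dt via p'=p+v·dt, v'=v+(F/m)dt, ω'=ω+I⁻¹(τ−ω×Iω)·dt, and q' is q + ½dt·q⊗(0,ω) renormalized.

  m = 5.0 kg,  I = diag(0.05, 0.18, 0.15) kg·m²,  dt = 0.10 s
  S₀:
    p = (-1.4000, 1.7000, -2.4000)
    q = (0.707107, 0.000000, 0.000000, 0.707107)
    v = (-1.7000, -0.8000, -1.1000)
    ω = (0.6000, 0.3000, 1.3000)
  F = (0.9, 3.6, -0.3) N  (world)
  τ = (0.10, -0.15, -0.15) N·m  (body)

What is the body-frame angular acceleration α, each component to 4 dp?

precession coupling ω×(Iω) = (-0.0117, -0.0780, 0.0234)
angular accel α = (2.2340, -0.4000, -1.1560)

α = (2.2340, -0.4000, -1.1560)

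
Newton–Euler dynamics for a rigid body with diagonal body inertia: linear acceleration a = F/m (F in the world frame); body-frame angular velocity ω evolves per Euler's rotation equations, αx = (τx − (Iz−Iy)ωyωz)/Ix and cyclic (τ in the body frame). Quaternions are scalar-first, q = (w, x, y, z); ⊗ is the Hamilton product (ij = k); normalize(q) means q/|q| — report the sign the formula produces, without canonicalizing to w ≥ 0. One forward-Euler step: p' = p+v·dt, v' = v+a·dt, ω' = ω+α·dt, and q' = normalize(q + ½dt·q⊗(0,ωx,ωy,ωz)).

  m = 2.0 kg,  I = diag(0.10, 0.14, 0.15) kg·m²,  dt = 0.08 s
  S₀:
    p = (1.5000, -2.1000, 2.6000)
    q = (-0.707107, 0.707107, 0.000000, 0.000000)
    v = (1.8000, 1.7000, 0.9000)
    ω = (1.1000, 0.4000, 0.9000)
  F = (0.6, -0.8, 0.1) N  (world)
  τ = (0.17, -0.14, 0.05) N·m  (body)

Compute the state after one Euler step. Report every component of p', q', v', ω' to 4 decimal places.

a = F/m = (0.3000, -0.4000, 0.0500)
new position p' = (1.6440, -1.9640, 2.6720)
v + (F/m)dt = (1.8240, 1.6680, 0.9040)
(τ − ω×Iω)/I = (1.6640, -0.6464, 0.2160)
ω + α·dt = (1.2331, 0.3483, 0.9173)
2q̇ = q⊗(0,ω) = (-0.7778177, -0.7778177, -0.9192391, -0.3535535)
q' = normalize(q + ½dt·q⊗(0,ω)) = (-0.7369, 0.6748, -0.0367, -0.0141)

p' = (1.6440, -1.9640, 2.6720)
q' = (-0.7369, 0.6748, -0.0367, -0.0141)
v' = (1.8240, 1.6680, 0.9040)
ω' = (1.2331, 0.3483, 0.9173)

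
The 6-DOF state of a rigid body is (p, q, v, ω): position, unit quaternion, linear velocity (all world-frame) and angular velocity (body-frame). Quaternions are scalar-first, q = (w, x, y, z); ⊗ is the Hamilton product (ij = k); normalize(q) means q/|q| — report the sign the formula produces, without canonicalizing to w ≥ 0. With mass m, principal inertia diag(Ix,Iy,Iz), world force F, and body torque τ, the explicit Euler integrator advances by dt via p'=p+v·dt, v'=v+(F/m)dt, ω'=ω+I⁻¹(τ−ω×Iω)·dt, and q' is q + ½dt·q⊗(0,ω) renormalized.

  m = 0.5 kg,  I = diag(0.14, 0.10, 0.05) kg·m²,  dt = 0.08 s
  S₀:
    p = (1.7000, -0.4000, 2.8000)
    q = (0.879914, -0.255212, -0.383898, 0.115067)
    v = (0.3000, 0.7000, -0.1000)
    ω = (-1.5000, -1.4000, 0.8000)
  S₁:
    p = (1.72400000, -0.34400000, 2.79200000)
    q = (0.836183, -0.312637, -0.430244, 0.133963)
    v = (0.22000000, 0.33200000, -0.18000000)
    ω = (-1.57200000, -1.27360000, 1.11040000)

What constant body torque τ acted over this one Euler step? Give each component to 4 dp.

τ = (-0.0700, 0.0500, 0.1100)

Δω = ω₁−ω₀ = (-0.07200000, 0.12640000, 0.31040000)
I·α + gyro = (-0.0700, 0.0500, 0.1100)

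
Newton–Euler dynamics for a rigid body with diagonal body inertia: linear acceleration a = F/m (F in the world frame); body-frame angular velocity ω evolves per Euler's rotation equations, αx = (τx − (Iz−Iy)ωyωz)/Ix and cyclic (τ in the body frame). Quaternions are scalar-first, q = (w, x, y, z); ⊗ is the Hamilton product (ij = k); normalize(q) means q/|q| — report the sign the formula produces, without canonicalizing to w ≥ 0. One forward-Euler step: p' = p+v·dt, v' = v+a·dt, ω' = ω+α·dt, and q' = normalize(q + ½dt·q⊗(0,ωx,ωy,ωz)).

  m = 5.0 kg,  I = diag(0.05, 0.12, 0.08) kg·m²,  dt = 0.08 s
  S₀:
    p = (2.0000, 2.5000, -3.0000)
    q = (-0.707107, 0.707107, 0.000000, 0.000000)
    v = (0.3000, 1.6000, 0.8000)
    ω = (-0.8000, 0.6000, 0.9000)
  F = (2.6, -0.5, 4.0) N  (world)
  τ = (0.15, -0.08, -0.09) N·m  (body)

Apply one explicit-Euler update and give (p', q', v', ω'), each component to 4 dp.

α = I⁻¹(τ − ω×Iω) = (3.4320, -0.8467, -0.7050)
new body rate ω' = (-0.5254, 0.5323, 0.8436)
Hamilton product q⊗(0,ω) = (0.5656856, 0.5656856, -1.0606605, -0.2121321)
q + ½dt·q⊗(0,ω), renormalized = (-0.6835, 0.7287, -0.0424, -0.0085)
p + v·dt = (2.0240, 2.6280, -2.9360)
v + (F/m)dt = (0.3416, 1.5920, 0.8640)

p' = (2.0240, 2.6280, -2.9360)
q' = (-0.6835, 0.7287, -0.0424, -0.0085)
v' = (0.3416, 1.5920, 0.8640)
ω' = (-0.5254, 0.5323, 0.8436)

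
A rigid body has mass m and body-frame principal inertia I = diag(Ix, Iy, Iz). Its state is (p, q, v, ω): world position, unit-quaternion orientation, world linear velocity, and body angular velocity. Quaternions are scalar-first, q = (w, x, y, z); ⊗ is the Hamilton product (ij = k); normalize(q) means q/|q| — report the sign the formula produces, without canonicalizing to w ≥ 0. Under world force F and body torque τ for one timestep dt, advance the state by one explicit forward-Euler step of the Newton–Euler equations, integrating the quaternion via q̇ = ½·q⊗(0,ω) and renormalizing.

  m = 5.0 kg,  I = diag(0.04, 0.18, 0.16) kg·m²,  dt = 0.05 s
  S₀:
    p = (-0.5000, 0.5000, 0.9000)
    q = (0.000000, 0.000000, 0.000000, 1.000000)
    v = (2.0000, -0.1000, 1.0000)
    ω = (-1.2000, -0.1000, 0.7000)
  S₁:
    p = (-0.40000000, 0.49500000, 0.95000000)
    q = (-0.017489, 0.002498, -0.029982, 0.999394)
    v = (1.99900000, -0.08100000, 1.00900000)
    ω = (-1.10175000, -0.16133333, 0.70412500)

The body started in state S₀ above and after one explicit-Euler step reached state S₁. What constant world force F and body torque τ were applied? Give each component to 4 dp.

F = (-0.1000, 1.9000, 0.9000)
τ = (0.0800, -0.1200, 0.0300)

ω₁ − ω₀ = (0.09825000, -0.06133333, 0.00412500)
applied torque τ = (0.0800, -0.1200, 0.0300)
Δv = v₁−v₀ = (-0.00100000, 0.01900000, 0.00900000)
applied force F = (-0.1000, 1.9000, 0.9000)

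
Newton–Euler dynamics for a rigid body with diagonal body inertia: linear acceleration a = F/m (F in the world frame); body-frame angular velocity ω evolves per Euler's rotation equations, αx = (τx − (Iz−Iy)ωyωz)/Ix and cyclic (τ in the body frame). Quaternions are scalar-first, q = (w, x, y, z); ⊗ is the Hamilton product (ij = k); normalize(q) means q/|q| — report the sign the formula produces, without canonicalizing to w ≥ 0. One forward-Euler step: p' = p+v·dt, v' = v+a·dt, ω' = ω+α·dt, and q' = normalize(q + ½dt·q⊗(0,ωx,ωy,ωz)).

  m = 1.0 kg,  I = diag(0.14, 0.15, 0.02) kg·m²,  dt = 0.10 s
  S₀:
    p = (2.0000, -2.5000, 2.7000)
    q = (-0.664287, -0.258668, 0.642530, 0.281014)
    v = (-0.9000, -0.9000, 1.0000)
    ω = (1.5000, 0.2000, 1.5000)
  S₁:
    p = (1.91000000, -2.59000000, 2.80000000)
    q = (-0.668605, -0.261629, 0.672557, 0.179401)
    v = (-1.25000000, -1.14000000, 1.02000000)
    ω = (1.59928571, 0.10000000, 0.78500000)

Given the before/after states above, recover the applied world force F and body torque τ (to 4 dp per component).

F = (-3.5000, -2.4000, 0.2000)
τ = (0.1000, 0.1200, -0.1400)

Δω = ω₁−ω₀ = (0.09928571, -0.10000000, -0.71500000)
ω₀×(Iω₀) = (-0.0390, 0.2700, 0.0030)
applied torque τ = (0.1000, 0.1200, -0.1400)
velocity change Δv = (-0.35000000, -0.24000000, 0.02000000)
m·(v₁−v₀)/dt = (-3.5000, -2.4000, 0.2000)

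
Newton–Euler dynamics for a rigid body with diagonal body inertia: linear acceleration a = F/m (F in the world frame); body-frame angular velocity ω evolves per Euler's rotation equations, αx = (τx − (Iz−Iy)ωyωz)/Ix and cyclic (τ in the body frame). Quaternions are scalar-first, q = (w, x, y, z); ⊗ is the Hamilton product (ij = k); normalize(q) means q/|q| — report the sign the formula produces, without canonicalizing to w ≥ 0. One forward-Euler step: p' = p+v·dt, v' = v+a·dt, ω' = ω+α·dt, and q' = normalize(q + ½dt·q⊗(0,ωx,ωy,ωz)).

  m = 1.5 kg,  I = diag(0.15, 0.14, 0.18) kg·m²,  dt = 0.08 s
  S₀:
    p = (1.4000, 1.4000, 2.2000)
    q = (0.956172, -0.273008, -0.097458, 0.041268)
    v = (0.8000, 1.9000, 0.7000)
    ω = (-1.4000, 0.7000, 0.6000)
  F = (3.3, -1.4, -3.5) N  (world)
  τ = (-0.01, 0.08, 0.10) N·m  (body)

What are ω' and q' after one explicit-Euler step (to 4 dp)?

ω' = (-1.4143, 0.7313, 0.6401)
q' = (0.9405, -0.3293, -0.0663, 0.0510)

α = I⁻¹(τ − ω×Iω) = (-0.1787, 0.3914, 0.5011)
ω + α·dt = (-1.4143, 0.7313, 0.6401)
q⊗(0,ω) = (-0.3387514, -1.4260032, 0.7753500, 0.2461564)
updated quaternion q' = (0.9405, -0.3293, -0.0663, 0.0510)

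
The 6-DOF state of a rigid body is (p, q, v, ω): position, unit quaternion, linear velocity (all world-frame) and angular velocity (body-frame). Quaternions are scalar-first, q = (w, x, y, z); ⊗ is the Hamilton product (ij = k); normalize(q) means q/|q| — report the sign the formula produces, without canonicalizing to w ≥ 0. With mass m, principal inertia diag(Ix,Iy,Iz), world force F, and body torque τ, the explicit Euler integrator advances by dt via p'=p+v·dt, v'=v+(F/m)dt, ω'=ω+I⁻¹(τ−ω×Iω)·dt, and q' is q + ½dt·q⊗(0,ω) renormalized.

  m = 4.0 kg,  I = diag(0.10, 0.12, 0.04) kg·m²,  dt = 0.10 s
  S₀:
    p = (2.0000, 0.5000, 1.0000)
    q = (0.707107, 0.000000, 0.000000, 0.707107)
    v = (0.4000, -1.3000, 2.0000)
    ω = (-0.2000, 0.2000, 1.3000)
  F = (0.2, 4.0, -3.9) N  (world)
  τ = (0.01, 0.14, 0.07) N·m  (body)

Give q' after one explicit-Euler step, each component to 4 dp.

q' = (0.6597, -0.0141, 0.0000, 0.7514)

Hamilton product q⊗(0,ω) = (-0.9192391, -0.2828428, 0.0000000, 0.9192391)
updated quaternion q' = (0.6597, -0.0141, 0.0000, 0.7514)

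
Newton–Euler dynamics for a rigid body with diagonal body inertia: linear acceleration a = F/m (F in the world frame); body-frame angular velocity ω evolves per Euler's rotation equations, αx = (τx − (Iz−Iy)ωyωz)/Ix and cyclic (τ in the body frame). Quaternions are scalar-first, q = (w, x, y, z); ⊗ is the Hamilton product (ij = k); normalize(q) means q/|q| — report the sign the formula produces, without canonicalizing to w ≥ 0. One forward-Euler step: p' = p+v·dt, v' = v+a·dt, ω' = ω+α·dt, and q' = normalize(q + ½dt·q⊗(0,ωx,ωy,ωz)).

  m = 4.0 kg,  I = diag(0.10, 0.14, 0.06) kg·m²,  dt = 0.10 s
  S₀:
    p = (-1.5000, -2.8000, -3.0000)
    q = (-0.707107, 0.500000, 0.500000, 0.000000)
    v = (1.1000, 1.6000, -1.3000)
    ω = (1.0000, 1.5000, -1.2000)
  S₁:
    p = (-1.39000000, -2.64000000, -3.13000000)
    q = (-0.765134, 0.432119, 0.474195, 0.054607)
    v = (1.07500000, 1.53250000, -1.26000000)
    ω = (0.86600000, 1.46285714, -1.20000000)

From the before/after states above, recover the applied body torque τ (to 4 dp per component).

τ = (0.0100, -0.1000, 0.0600)

rate change Δω = (-0.13400000, -0.03714286, 0.00000000)
applied torque τ = (0.0100, -0.1000, 0.0600)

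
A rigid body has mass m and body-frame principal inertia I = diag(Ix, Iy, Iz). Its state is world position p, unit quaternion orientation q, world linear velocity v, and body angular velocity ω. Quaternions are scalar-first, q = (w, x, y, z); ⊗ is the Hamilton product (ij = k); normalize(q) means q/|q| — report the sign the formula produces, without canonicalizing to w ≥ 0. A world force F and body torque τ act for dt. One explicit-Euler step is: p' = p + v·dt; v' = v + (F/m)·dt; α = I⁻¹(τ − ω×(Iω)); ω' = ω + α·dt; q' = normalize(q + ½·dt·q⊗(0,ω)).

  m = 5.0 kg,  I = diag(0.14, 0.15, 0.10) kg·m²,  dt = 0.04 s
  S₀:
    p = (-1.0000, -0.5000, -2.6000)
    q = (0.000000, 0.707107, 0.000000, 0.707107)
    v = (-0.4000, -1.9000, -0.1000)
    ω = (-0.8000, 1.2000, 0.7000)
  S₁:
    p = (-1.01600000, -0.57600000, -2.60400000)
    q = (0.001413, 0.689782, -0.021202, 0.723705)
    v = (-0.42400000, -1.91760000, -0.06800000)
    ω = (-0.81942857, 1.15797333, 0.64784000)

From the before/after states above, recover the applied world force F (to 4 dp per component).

F = (-3.0000, -2.2000, 4.0000)

velocity change Δv = (-0.02400000, -0.01760000, 0.03200000)
m·(v₁−v₀)/dt = (-3.0000, -2.2000, 4.0000)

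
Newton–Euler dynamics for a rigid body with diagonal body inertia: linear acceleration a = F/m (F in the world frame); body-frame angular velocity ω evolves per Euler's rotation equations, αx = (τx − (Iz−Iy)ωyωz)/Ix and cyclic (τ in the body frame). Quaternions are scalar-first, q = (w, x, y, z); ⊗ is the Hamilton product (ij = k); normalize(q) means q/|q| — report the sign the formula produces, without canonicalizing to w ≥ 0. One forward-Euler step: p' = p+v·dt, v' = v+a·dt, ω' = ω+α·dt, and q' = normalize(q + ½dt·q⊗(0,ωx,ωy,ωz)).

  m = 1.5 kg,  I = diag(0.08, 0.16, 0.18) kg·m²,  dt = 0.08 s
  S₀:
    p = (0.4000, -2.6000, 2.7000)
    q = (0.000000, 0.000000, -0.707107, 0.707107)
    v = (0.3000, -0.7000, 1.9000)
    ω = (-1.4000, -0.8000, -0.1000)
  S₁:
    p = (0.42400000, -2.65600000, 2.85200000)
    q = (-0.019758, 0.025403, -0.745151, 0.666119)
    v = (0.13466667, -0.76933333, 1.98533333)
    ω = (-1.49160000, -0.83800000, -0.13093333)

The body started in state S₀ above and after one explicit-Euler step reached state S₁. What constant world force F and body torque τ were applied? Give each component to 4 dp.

rate change Δω = (-0.09160000, -0.03800000, -0.03093333)
precession coupling = (0.0016, -0.0140, 0.0896)
I·α + gyro = (-0.0900, -0.0900, 0.0200)
Δv = v₁−v₀ = (-0.16533333, -0.06933333, 0.08533333)
m·(v₁−v₀)/dt = (-3.1000, -1.3000, 1.6000)

F = (-3.1000, -1.3000, 1.6000)
τ = (-0.0900, -0.0900, 0.0200)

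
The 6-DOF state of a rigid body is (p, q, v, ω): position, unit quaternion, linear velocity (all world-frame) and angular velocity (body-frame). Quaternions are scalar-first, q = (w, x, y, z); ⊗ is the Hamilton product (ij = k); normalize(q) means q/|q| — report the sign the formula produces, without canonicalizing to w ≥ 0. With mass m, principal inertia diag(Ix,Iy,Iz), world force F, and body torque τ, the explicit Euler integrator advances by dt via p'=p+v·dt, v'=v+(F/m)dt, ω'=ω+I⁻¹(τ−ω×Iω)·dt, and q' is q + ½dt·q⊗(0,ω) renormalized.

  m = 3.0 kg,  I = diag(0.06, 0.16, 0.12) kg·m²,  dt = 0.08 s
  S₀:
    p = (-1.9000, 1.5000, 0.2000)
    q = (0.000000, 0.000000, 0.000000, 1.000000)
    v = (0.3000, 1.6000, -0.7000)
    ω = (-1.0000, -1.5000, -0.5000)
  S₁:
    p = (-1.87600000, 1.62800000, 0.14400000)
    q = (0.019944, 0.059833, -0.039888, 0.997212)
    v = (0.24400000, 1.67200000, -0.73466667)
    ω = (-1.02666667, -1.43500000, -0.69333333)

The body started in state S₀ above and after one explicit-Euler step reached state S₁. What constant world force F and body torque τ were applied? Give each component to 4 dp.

F = (-2.1000, 2.7000, -1.3000)
τ = (-0.0500, 0.1000, -0.1400)

velocity change Δv = (-0.05600000, 0.07200000, -0.03466667)
F = m·Δv/dt = (-2.1000, 2.7000, -1.3000)
Δω = ω₁−ω₀ = (-0.02666667, 0.06500000, -0.19333333)
ω₀×(Iω₀) = (-0.0300, -0.0300, 0.1500)
I·α + gyro = (-0.0500, 0.1000, -0.1400)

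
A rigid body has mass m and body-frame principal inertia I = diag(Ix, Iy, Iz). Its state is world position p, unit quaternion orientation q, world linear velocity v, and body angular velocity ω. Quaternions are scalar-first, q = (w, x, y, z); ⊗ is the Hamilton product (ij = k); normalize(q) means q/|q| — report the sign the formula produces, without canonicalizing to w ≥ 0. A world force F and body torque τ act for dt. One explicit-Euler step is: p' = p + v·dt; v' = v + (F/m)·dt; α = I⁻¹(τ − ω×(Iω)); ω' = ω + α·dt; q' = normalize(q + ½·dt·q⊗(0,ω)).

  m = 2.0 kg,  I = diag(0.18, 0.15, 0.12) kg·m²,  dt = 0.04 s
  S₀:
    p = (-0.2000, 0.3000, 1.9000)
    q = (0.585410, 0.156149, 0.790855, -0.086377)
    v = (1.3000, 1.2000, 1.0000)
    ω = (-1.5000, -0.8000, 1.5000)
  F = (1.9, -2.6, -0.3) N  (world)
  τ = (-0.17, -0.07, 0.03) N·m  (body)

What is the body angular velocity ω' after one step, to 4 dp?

ω' = (-1.5458, -0.7827, 1.5220)

ω×(Iω) gyroscopic = (0.0360, -0.1350, -0.0360)
α = I⁻¹(τ − ω×Iω) = (-1.1444, 0.4333, 0.5500)
ω + α·dt = (-1.5458, -0.7827, 1.5220)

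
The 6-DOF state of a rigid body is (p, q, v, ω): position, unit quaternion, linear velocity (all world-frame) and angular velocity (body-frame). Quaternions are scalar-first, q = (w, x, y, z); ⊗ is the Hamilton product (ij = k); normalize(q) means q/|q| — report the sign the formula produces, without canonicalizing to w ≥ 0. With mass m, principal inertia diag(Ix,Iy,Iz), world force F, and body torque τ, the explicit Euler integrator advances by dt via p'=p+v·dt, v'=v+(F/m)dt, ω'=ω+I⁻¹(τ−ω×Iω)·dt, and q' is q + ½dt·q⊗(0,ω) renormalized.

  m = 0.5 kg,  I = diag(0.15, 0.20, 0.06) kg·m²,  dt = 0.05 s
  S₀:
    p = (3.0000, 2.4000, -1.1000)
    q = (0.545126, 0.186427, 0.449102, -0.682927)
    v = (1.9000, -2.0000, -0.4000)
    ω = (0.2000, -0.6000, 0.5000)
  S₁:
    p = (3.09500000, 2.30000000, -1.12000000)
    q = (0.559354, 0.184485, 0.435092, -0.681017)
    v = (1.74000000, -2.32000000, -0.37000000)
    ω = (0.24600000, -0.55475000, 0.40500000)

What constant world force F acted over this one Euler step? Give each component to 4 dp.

v₁ − v₀ = (-0.16000000, -0.32000000, 0.03000000)
applied force F = (-1.6000, -3.2000, 0.3000)

F = (-1.6000, -3.2000, 0.3000)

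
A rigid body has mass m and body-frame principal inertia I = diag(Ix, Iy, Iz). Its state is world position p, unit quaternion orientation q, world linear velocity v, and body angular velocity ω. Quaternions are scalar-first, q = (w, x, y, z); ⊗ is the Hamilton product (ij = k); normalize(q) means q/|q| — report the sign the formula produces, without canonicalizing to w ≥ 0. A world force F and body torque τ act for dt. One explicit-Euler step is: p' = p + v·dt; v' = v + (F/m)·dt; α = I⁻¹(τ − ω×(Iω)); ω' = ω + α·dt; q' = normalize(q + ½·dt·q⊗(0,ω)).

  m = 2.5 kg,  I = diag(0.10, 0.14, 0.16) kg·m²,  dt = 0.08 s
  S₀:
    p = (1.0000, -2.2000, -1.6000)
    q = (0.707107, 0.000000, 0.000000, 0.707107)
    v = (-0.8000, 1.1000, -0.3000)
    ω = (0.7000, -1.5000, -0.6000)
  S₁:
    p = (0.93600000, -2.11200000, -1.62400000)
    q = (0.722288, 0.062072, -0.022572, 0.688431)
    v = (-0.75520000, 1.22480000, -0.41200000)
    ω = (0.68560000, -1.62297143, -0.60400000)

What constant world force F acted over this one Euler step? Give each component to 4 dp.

F = (1.4000, 3.9000, -3.5000)

velocity change Δv = (0.04480000, 0.12480000, -0.11200000)
F = m·Δv/dt = (1.4000, 3.9000, -3.5000)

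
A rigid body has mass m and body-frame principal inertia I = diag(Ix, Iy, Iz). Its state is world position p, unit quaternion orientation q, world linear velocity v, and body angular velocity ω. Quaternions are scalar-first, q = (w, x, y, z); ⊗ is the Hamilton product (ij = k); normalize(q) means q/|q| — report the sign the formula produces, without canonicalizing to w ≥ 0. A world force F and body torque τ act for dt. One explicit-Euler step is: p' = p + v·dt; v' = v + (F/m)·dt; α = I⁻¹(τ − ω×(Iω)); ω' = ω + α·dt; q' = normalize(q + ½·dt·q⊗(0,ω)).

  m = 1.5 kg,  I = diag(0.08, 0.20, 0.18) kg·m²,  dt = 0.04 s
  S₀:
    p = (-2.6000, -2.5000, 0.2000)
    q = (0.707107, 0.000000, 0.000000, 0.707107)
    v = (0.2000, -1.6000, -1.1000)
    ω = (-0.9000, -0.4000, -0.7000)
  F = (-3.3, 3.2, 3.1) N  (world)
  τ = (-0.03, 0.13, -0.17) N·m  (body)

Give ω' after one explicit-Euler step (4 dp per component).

ω' = (-0.9122, -0.3614, -0.7474)

ω×(Iω) gyroscopic = (-0.0056, -0.0630, 0.0432)
angular accel α = (-0.3050, 0.9650, -1.1844)
new body rate ω' = (-0.9122, -0.3614, -0.7474)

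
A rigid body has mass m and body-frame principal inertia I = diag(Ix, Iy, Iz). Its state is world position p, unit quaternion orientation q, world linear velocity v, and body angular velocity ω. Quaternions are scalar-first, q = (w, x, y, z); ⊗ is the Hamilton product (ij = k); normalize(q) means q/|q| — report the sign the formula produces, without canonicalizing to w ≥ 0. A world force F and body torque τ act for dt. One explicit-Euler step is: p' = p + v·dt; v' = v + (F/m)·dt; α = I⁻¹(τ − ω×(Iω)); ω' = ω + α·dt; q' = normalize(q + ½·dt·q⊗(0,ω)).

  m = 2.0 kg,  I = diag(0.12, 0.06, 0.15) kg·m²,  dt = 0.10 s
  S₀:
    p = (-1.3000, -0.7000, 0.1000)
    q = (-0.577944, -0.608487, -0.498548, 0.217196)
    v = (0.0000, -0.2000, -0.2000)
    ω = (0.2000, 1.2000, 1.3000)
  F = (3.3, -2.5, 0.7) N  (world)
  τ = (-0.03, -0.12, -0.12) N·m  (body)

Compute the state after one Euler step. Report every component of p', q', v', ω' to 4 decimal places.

p' = (-1.3000, -0.7200, 0.0800)
q' = (-0.5539, -0.6571, -0.4896, 0.1475)
v' = (0.1650, -0.3250, -0.1650)
ω' = (0.0580, 1.0130, 1.2296)

ω×(Iω) gyroscopic = (0.1404, -0.0078, -0.0144)
angular accel α = (-1.4200, -1.8700, -0.7040)
new body rate ω' = (0.0580, 1.0130, 1.2296)
2q̇ = q⊗(0,ω) = (0.4376002, -1.0243364, 0.1409395, -1.3818020)
q' = normalize(q + ½dt·q⊗(0,ω)) = (-0.5539, -0.6571, -0.4896, 0.1475)
a = (1.6500, -1.2500, 0.3500)
new position p' = (-1.3000, -0.7200, 0.0800)
v + (F/m)dt = (0.1650, -0.3250, -0.1650)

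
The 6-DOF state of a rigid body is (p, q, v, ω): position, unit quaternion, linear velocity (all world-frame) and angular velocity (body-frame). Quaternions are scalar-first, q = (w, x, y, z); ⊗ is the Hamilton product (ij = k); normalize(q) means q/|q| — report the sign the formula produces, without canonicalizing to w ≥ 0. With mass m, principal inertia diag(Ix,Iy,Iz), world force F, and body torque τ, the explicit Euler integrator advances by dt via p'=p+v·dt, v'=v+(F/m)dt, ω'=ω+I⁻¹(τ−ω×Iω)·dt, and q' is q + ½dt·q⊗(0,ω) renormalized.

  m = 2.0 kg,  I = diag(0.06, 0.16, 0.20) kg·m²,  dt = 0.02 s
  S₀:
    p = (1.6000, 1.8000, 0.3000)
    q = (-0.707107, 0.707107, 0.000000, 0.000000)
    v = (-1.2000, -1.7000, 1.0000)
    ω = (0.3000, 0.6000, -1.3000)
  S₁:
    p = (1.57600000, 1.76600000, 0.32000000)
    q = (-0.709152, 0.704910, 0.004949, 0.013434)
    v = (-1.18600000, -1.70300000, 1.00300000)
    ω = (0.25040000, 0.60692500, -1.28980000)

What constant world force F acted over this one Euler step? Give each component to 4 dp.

v₁ − v₀ = (0.01400000, -0.00300000, 0.00300000)
applied force F = (1.4000, -0.3000, 0.3000)

F = (1.4000, -0.3000, 0.3000)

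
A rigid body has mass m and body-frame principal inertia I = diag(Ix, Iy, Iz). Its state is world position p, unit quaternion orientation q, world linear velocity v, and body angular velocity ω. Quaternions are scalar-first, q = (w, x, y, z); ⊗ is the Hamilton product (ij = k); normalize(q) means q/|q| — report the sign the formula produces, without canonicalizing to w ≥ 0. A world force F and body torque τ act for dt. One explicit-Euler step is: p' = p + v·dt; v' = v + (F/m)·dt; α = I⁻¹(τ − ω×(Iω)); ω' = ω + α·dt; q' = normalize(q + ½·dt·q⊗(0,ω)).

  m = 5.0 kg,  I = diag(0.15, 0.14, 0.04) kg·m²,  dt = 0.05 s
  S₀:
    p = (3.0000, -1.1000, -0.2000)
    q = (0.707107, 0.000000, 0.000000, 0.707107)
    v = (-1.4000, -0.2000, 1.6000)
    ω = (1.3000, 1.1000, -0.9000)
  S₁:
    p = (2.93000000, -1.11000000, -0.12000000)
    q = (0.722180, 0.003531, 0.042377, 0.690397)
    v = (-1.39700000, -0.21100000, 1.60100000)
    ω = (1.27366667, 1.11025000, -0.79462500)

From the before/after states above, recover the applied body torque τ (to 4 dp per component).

Δω = ω₁−ω₀ = (-0.02633333, 0.01025000, 0.10537500)
gyro term ω₀×Iω₀ = (0.0990, -0.1287, -0.0143)
I·α + gyro = (0.0200, -0.1000, 0.0700)

τ = (0.0200, -0.1000, 0.0700)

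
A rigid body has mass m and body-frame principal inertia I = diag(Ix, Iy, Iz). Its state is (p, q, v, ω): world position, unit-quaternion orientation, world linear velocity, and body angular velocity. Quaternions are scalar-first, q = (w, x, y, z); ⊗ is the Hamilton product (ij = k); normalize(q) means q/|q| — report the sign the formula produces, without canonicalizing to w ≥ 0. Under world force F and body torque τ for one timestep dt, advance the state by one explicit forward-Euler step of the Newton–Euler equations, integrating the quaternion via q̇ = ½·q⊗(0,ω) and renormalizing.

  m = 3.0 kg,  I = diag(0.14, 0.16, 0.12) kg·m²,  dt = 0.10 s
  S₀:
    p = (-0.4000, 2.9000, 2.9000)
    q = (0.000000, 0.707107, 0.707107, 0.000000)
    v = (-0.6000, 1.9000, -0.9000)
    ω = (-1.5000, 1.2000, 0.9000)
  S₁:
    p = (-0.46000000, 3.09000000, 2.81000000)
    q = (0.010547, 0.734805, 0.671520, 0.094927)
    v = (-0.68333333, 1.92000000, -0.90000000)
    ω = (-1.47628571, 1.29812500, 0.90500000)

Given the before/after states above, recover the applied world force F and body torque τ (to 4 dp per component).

rate change Δω = (0.02371429, 0.09812500, 0.00500000)
precession coupling = (-0.0432, -0.0270, -0.0360)
τ = I·(Δω/dt) + ω₀×(Iω₀) = (-0.0100, 0.1300, -0.0300)
Δv = v₁−v₀ = (-0.08333333, 0.02000000, 0.00000000)
m·(v₁−v₀)/dt = (-2.5000, 0.6000, 0.0000)

F = (-2.5000, 0.6000, 0.0000)
τ = (-0.0100, 0.1300, -0.0300)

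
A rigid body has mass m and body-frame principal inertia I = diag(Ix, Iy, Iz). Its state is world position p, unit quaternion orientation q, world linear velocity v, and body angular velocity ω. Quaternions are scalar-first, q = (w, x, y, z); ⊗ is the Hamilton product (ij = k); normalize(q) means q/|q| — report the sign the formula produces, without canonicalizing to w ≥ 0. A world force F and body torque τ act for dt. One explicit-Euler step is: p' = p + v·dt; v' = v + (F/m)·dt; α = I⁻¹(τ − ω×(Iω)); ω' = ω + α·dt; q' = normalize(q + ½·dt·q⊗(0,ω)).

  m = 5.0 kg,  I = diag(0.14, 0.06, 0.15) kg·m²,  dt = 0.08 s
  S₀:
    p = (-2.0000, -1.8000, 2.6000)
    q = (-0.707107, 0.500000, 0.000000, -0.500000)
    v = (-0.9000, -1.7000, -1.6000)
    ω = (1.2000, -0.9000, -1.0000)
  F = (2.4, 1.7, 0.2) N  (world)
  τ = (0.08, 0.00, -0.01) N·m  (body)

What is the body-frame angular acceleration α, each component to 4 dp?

gyro term ω×Iω = (0.0810, 0.0120, 0.0864)
α = I⁻¹(τ − ω×Iω) = (-0.0071, -0.2000, -0.6427)

α = (-0.0071, -0.2000, -0.6427)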